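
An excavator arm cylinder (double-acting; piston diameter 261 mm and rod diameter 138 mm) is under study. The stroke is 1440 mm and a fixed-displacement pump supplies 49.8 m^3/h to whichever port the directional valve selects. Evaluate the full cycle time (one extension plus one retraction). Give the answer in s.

t ≈ 9.58 s

Cap-side area A_cap = π/4 × (261 mm)² = 53500 mm^2
Rod-side annular area A_ann = π/4 × (261² − 138²) = 38540 mm^2
t_ext = A_cap·L/Q = 5.569 s
t_ret = A_ann·L/Q = 4.012 s
t_cycle = t_ext + t_ret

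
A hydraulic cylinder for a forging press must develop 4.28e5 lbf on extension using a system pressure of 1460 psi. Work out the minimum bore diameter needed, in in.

D ≈ 19.3 in

Extension force acts on the full piston face: F = P × (π/4)D².
D = √(4F / (πP)) = √(4 × 4.28e5 lbf / (π × 1460 psi))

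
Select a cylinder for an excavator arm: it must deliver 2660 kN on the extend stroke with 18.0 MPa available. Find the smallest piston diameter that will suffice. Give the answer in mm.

D ≈ 434 mm

Extension force acts on the full piston face: F = P × (π/4)D².
D = √(4F / (πP)) = √(4 × 2660 kN / (π × 18.0 MPa))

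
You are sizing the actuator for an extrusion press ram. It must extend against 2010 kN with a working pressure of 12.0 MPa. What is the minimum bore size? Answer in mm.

Extension force acts on the full piston face: F = P × (π/4)D².
D = √(4F / (πP)) = √(4 × 2010 kN / (π × 12.0 MPa))

D ≈ 462 mm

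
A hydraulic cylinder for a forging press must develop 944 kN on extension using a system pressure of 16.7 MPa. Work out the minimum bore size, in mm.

Extension force acts on the full piston face: F = P × (π/4)D².
D = √(4F / (πP)) = √(4 × 944 kN / (π × 16.7 MPa))

D ≈ 268 mm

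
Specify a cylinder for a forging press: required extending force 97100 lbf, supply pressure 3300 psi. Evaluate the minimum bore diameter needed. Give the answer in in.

D ≈ 6.12 in

Extension force acts on the full piston face: F = P × (π/4)D².
D = √(4F / (πP)) = √(4 × 97100 lbf / (π × 3300 psi))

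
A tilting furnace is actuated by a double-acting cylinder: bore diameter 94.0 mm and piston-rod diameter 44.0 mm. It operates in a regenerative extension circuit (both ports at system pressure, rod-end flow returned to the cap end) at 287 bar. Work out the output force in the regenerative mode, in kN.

With equal pressure on both faces, forces on the annular region cancel; the net push is pressure × rod cross-section.
Rod cross-section A_rod = π/4 × (44.0 mm)² = 1521 mm^2
F = P × A_rod

F ≈ 43.6 kN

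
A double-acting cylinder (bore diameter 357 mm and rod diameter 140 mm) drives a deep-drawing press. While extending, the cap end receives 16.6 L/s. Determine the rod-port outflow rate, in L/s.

Cap-side area A_cap = π/4 × (357 mm)² = 1.001e5 mm^2
Rod-side annular area A_ann = π/4 × (357² − 140²) = 84700 mm^2
Piston speed v = Q_in/A_cap; rod-end outflow Q_out = v × A_ann = Q_in × A_ann/A_cap.

Q_out ≈ 14.0 L/s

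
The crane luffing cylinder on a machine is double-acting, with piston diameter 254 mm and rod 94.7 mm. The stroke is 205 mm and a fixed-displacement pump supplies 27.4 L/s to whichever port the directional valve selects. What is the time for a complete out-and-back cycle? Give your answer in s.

Cap-side area A_cap = π/4 × (254 mm)² = 50670 mm^2
Rod-side annular area A_ann = π/4 × (254² − 94.7²) = 43630 mm^2
t_ext = A_cap·L/Q = 0.3791 s
t_ret = A_ann·L/Q = 0.3264 s
t_cycle = t_ext + t_ret

t ≈ 0.706 s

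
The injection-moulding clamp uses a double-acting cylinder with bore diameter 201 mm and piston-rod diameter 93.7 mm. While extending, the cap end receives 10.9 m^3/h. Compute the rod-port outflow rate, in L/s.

Q_out ≈ 2.37 L/s

Cap-side area A_cap = π/4 × (201 mm)² = 31730 mm^2
Rod-side annular area A_ann = π/4 × (201² − 93.7²) = 24840 mm^2
Piston speed v = Q_in/A_cap; rod-end outflow Q_out = v × A_ann = Q_in × A_ann/A_cap.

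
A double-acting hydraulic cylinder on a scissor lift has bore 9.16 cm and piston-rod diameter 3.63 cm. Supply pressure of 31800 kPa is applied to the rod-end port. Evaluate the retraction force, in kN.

Rod-side annular area A_ann = π/4 × (9.16² − 3.63²) = 55.55 cm^2
On retraction the pressure acts on the annular area (bore minus rod).
F = P × A_ann

F ≈ 177 kN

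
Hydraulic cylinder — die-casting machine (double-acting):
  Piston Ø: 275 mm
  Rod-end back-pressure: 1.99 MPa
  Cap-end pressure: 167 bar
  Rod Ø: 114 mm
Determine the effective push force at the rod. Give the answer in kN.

Cap-side area A_cap = π/4 × (275 mm)² = 59400 mm^2
Rod-side annular area A_ann = π/4 × (275² − 114²) = 49190 mm^2
Net thrust = P_cap·A_cap − P_rod·A_ann = 991.9 kN − 97.89 kN

F ≈ 894 kN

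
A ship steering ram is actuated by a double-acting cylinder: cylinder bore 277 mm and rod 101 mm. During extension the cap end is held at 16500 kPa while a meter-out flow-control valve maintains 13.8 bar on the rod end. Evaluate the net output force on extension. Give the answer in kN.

F ≈ 922 kN

Cap-side area A_cap = π/4 × (277 mm)² = 60260 mm^2
Rod-side annular area A_ann = π/4 × (277² − 101²) = 52250 mm^2
Net thrust = P_cap·A_cap − P_rod·A_ann = 994.3 kN − 72.11 kN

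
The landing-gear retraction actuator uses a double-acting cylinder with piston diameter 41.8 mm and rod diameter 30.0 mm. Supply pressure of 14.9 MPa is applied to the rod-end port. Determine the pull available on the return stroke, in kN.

Rod-side annular area A_ann = π/4 × (41.8² − 30.0²) = 665.4 mm^2
On retraction the pressure acts on the annular area (bore minus rod).
F = P × A_ann

F ≈ 9.91 kN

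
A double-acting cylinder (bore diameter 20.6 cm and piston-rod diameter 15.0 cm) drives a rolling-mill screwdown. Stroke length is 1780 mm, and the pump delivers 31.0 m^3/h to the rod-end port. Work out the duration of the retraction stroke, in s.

Rod-side annular area A_ann = π/4 × (20.6² − 15.0²) = 156.6 cm^2
Swept volume V = A × L; t = V / Q = A·L / Q

t ≈ 3.24 s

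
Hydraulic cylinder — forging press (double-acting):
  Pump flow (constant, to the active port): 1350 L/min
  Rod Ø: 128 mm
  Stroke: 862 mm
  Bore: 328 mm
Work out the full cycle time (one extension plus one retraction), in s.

Cap-side area A_cap = π/4 × (328 mm)² = 84500 mm^2
Rod-side annular area A_ann = π/4 × (328² − 128²) = 71630 mm^2
t_ext = A_cap·L/Q = 3.237 s
t_ret = A_ann·L/Q = 2.744 s
t_cycle = t_ext + t_ret

t ≈ 5.98 s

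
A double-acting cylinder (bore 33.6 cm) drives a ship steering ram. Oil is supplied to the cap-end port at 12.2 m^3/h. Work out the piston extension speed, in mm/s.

v ≈ 38.2 mm/s

Cap-side area A_cap = π/4 × (33.6 cm)² = 886.7 cm^2
v = Q / A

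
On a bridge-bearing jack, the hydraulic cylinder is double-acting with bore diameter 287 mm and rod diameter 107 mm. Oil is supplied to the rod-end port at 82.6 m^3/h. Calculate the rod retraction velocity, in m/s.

v ≈ 0.412 m/s

Rod-side annular area A_ann = π/4 × (287² − 107²) = 55700 mm^2
Flow into the rod-end port fills the annular volume.
v = Q / A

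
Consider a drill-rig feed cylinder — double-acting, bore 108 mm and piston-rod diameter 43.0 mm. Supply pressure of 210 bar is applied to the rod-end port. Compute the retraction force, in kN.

Rod-side annular area A_ann = π/4 × (108² − 43.0²) = 7709 mm^2
On retraction the pressure acts on the annular area (bore minus rod).
F = P × A_ann

F ≈ 162 kN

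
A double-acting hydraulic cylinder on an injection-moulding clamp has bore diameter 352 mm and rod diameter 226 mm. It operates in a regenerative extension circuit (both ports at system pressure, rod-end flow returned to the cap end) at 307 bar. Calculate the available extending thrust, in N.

F ≈ 1.23e6 N

With equal pressure on both faces, forces on the annular region cancel; the net push is pressure × rod cross-section.
Rod cross-section A_rod = π/4 × (226 mm)² = 40110 mm^2
F = P × A_rod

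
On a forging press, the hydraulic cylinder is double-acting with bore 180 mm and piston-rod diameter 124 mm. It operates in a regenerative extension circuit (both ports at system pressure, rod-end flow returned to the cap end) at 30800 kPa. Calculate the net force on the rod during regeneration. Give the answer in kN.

F ≈ 372 kN

With equal pressure on both faces, forces on the annular region cancel; the net push is pressure × rod cross-section.
Rod cross-section A_rod = π/4 × (124 mm)² = 12080 mm^2
F = P × A_rod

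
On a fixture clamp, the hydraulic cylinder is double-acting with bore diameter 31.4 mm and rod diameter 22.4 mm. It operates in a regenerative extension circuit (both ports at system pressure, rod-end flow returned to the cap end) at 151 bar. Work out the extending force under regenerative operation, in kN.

F ≈ 5.95 kN

With equal pressure on both faces, forces on the annular region cancel; the net push is pressure × rod cross-section.
Rod cross-section A_rod = π/4 × (22.4 mm)² = 394.1 mm^2
F = P × A_rod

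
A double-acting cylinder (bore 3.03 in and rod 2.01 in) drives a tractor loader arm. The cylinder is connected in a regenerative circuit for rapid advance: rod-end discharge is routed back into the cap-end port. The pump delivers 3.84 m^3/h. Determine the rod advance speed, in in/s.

In regeneration the rod-end outflow joins the pump flow into the cap end, so the net volume the pump must supply per unit advance equals the rod cross-section area.
Rod cross-section A_rod = π/4 × (2.01 in)² = 3.173 in^2
v = Q_pump / A_rod

v ≈ 20.5 in/s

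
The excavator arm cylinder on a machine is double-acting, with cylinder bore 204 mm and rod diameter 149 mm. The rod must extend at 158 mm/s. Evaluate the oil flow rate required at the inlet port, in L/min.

Q ≈ 310 L/min

Cap-side area A_cap = π/4 × (204 mm)² = 32690 mm^2
Q = A × v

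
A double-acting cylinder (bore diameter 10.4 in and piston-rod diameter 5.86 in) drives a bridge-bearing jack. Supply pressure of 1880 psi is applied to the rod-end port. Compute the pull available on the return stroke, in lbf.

F ≈ 1.09e5 lbf

Rod-side annular area A_ann = π/4 × (10.4² − 5.86²) = 57.98 in^2
On retraction the pressure acts on the annular area (bore minus rod).
F = P × A_ann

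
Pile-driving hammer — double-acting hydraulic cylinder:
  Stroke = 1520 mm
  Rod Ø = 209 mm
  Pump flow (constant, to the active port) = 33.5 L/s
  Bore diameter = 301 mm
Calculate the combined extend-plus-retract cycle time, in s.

t ≈ 4.90 s

Cap-side area A_cap = π/4 × (301 mm)² = 71160 mm^2
Rod-side annular area A_ann = π/4 × (301² − 209²) = 36850 mm^2
t_ext = A_cap·L/Q = 3.229 s
t_ret = A_ann·L/Q = 1.672 s
t_cycle = t_ext + t_ret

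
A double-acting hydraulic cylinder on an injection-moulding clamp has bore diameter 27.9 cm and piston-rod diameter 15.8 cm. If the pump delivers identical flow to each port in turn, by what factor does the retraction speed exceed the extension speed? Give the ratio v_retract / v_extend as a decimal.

Cap-side area A_cap = π/4 × (27.9 cm)² = 611.4 cm^2
Rod-side annular area A_ann = π/4 × (27.9² − 15.8²) = 415.3 cm^2
For equal Q, v ∝ 1/A, so v_ret/v_ext = A_cap/A_ann.

v_ret/v_ext ≈ 1.47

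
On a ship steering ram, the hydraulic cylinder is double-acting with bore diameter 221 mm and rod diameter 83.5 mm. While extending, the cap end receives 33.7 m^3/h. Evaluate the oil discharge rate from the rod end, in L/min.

Q_out ≈ 481 L/min

Cap-side area A_cap = π/4 × (221 mm)² = 38360 mm^2
Rod-side annular area A_ann = π/4 × (221² − 83.5²) = 32880 mm^2
Piston speed v = Q_in/A_cap; rod-end outflow Q_out = v × A_ann = Q_in × A_ann/A_cap.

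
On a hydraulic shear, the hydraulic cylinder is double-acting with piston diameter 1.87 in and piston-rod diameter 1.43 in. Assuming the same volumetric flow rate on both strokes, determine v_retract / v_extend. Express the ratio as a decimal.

v_ret/v_ext ≈ 2.41

Cap-side area A_cap = π/4 × (1.87 in)² = 2.746 in^2
Rod-side annular area A_ann = π/4 × (1.87² − 1.43²) = 1.140 in^2
For equal Q, v ∝ 1/A, so v_ret/v_ext = A_cap/A_ann.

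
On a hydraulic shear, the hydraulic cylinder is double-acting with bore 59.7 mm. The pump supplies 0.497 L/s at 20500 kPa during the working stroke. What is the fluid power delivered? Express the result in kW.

Hydraulic power = P × Q

W ≈ 10.2 kW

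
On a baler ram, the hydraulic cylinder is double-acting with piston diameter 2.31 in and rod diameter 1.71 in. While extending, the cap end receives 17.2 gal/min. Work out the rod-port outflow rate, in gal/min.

Q_out ≈ 7.77 gal/min

Cap-side area A_cap = π/4 × (2.31 in)² = 4.191 in^2
Rod-side annular area A_ann = π/4 × (2.31² − 1.71²) = 1.894 in^2
Piston speed v = Q_in/A_cap; rod-end outflow Q_out = v × A_ann = Q_in × A_ann/A_cap.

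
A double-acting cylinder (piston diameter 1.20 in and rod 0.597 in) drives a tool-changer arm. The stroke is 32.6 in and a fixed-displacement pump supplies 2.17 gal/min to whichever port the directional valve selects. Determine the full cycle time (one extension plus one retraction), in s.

Cap-side area A_cap = π/4 × (1.20 in)² = 1.131 in^2
Rod-side annular area A_ann = π/4 × (1.20² − 0.597²) = 0.8511 in^2
t_ext = A_cap·L/Q = 4.413 s
t_ret = A_ann·L/Q = 3.321 s
t_cycle = t_ext + t_ret

t ≈ 7.73 s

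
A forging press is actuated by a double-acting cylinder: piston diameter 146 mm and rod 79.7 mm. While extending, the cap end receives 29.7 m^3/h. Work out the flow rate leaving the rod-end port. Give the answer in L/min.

Q_out ≈ 347 L/min

Cap-side area A_cap = π/4 × (146 mm)² = 16740 mm^2
Rod-side annular area A_ann = π/4 × (146² − 79.7²) = 11750 mm^2
Piston speed v = Q_in/A_cap; rod-end outflow Q_out = v × A_ann = Q_in × A_ann/A_cap.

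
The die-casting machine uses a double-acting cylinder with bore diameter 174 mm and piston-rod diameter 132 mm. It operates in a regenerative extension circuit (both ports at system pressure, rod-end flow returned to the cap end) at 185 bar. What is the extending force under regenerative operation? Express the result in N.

F ≈ 2.53e5 N

With equal pressure on both faces, forces on the annular region cancel; the net push is pressure × rod cross-section.
Rod cross-section A_rod = π/4 × (132 mm)² = 13680 mm^2
F = P × A_rod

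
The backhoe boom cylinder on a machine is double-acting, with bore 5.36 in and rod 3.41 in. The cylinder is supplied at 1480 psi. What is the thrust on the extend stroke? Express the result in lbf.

Cap-side area A_cap = π/4 × (5.36 in)² = 22.56 in^2
F = P × A_cap = 1480 psi × A_cap

F ≈ 33400 lbf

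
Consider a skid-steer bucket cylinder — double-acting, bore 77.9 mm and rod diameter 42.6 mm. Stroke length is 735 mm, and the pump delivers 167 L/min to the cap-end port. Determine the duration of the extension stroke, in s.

t ≈ 1.26 s

Cap-side area A_cap = π/4 × (77.9 mm)² = 4766 mm^2
Swept volume V = A × L; t = V / Q = A·L / Q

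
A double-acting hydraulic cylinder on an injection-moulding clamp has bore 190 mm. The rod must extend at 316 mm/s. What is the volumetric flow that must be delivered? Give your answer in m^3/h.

Q ≈ 32.3 m^3/h

Cap-side area A_cap = π/4 × (190 mm)² = 28350 mm^2
Q = A × v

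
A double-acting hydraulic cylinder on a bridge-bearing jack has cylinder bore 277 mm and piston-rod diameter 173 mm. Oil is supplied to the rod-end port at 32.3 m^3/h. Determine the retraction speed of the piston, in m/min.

Rod-side annular area A_ann = π/4 × (277² − 173²) = 36760 mm^2
Flow into the rod-end port fills the annular volume.
v = Q / A

v ≈ 14.6 m/min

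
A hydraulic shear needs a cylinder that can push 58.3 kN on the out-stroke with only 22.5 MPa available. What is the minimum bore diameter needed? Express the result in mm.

Extension force acts on the full piston face: F = P × (π/4)D².
D = √(4F / (πP)) = √(4 × 58.3 kN / (π × 22.5 MPa))

D ≈ 57.4 mm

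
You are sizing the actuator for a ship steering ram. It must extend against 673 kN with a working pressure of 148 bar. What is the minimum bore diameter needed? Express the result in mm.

Extension force acts on the full piston face: F = P × (π/4)D².
D = √(4F / (πP)) = √(4 × 673 kN / (π × 148 bar))

D ≈ 241 mm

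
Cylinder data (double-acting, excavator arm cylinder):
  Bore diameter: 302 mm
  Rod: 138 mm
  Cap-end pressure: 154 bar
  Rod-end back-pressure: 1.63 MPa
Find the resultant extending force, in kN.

F ≈ 1010 kN

Cap-side area A_cap = π/4 × (302 mm)² = 71630 mm^2
Rod-side annular area A_ann = π/4 × (302² − 138²) = 56670 mm^2
Net thrust = P_cap·A_cap − P_rod·A_ann = 1103 kN − 92.38 kN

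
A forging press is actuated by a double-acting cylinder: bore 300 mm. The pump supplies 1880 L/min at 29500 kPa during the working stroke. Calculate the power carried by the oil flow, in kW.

Hydraulic power = P × Q

W ≈ 924 kW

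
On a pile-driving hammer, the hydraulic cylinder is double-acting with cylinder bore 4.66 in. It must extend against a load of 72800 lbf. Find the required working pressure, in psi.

P ≈ 4270 psi

Cap-side area A_cap = π/4 × (4.66 in)² = 17.06 in^2
P = F / A = 72800 lbf / A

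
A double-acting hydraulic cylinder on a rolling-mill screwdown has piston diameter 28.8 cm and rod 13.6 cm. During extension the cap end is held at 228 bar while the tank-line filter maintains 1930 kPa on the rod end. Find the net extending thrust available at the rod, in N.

F ≈ 1.39e6 N

Cap-side area A_cap = π/4 × (28.8 cm)² = 651.4 cm^2
Rod-side annular area A_ann = π/4 × (28.8² − 13.6²) = 506.2 cm^2
Net thrust = P_cap·A_cap − P_rod·A_ann = 1.485e6 N − 97690 N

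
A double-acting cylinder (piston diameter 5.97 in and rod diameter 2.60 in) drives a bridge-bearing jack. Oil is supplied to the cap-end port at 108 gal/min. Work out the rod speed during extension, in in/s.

v ≈ 14.9 in/s

Cap-side area A_cap = π/4 × (5.97 in)² = 27.99 in^2
v = Q / A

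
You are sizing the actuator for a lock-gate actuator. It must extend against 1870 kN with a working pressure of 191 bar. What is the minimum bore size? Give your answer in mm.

Extension force acts on the full piston face: F = P × (π/4)D².
D = √(4F / (πP)) = √(4 × 1870 kN / (π × 191 bar))

D ≈ 353 mm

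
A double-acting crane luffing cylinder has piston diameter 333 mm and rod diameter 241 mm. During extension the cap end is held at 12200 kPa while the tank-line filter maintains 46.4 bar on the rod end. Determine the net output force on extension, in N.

Cap-side area A_cap = π/4 × (333 mm)² = 87090 mm^2
Rod-side annular area A_ann = π/4 × (333² − 241²) = 41480 mm^2
Net thrust = P_cap·A_cap − P_rod·A_ann = 1.063e6 N − 1.924e5 N

F ≈ 8.70e5 N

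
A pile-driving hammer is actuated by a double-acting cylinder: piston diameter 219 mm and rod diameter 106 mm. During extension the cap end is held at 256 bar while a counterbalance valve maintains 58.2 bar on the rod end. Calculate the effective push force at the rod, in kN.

F ≈ 796 kN

Cap-side area A_cap = π/4 × (219 mm)² = 37670 mm^2
Rod-side annular area A_ann = π/4 × (219² − 106²) = 28840 mm^2
Net thrust = P_cap·A_cap − P_rod·A_ann = 964.3 kN − 167.9 kN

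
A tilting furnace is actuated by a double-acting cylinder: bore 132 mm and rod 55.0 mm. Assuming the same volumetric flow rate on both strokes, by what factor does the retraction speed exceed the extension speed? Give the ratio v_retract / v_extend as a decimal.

v_ret/v_ext ≈ 1.21

Cap-side area A_cap = π/4 × (132 mm)² = 13680 mm^2
Rod-side annular area A_ann = π/4 × (132² − 55.0²) = 11310 mm^2
For equal Q, v ∝ 1/A, so v_ret/v_ext = A_cap/A_ann.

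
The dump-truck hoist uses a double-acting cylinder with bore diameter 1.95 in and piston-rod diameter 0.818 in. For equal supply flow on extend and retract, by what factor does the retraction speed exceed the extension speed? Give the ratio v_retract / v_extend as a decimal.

v_ret/v_ext ≈ 1.21

Cap-side area A_cap = π/4 × (1.95 in)² = 2.986 in^2
Rod-side annular area A_ann = π/4 × (1.95² − 0.818²) = 2.461 in^2
For equal Q, v ∝ 1/A, so v_ret/v_ext = A_cap/A_ann.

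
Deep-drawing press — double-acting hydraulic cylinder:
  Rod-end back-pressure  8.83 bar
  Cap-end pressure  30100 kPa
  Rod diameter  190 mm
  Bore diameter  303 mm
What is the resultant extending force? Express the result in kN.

F ≈ 2130 kN

Cap-side area A_cap = π/4 × (303 mm)² = 72110 mm^2
Rod-side annular area A_ann = π/4 × (303² − 190²) = 43750 mm^2
Net thrust = P_cap·A_cap − P_rod·A_ann = 2170 kN − 38.63 kN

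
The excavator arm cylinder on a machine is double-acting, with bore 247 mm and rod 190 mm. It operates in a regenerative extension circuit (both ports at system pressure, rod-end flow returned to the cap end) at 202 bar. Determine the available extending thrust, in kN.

F ≈ 573 kN

With equal pressure on both faces, forces on the annular region cancel; the net push is pressure × rod cross-section.
Rod cross-section A_rod = π/4 × (190 mm)² = 28350 mm^2
F = P × A_rod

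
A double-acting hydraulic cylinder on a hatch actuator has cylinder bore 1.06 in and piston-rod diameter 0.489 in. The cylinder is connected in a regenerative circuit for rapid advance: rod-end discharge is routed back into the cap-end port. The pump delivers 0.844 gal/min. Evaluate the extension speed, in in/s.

In regeneration the rod-end outflow joins the pump flow into the cap end, so the net volume the pump must supply per unit advance equals the rod cross-section area.
Rod cross-section A_rod = π/4 × (0.489 in)² = 0.1878 in^2
v = Q_pump / A_rod

v ≈ 17.3 in/s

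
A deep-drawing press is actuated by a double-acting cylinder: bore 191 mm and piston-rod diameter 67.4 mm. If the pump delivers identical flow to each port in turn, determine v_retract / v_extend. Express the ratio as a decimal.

v_ret/v_ext ≈ 1.14

Cap-side area A_cap = π/4 × (191 mm)² = 28650 mm^2
Rod-side annular area A_ann = π/4 × (191² − 67.4²) = 25080 mm^2
For equal Q, v ∝ 1/A, so v_ret/v_ext = A_cap/A_ann.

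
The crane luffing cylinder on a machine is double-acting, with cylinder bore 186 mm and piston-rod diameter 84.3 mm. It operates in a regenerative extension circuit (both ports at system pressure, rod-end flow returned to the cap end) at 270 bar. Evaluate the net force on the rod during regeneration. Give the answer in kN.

F ≈ 151 kN

With equal pressure on both faces, forces on the annular region cancel; the net push is pressure × rod cross-section.
Rod cross-section A_rod = π/4 × (84.3 mm)² = 5581 mm^2
F = P × A_rod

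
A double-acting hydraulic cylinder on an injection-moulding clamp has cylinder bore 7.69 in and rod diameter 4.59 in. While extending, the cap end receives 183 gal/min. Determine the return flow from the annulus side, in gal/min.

Cap-side area A_cap = π/4 × (7.69 in)² = 46.45 in^2
Rod-side annular area A_ann = π/4 × (7.69² − 4.59²) = 29.90 in^2
Piston speed v = Q_in/A_cap; rod-end outflow Q_out = v × A_ann = Q_in × A_ann/A_cap.

Q_out ≈ 118 gal/min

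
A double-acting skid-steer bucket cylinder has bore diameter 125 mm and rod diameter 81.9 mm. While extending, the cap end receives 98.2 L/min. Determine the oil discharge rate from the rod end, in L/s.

Cap-side area A_cap = π/4 × (125 mm)² = 12270 mm^2
Rod-side annular area A_ann = π/4 × (125² − 81.9²) = 7004 mm^2
Piston speed v = Q_in/A_cap; rod-end outflow Q_out = v × A_ann = Q_in × A_ann/A_cap.

Q_out ≈ 0.934 L/s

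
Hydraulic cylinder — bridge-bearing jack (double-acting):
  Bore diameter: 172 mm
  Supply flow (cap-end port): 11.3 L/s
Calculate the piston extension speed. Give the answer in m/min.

v ≈ 29.2 m/min

Cap-side area A_cap = π/4 × (172 mm)² = 23240 mm^2
v = Q / A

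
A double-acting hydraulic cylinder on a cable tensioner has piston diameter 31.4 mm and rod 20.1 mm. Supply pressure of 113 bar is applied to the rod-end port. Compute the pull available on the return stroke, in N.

F ≈ 5160 N

Rod-side annular area A_ann = π/4 × (31.4² − 20.1²) = 457.1 mm^2
On retraction the pressure acts on the annular area (bore minus rod).
F = P × A_ann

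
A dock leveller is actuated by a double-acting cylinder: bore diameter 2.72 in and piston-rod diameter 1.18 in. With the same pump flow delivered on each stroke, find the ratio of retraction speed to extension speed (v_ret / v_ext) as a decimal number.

Cap-side area A_cap = π/4 × (2.72 in)² = 5.811 in^2
Rod-side annular area A_ann = π/4 × (2.72² − 1.18²) = 4.717 in^2
For equal Q, v ∝ 1/A, so v_ret/v_ext = A_cap/A_ann.

v_ret/v_ext ≈ 1.23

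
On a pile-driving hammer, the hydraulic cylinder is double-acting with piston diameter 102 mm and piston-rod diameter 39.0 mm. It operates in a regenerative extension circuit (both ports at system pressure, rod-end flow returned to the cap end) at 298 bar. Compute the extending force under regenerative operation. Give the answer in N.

With equal pressure on both faces, forces on the annular region cancel; the net push is pressure × rod cross-section.
Rod cross-section A_rod = π/4 × (39.0 mm)² = 1195 mm^2
F = P × A_rod

F ≈ 35600 N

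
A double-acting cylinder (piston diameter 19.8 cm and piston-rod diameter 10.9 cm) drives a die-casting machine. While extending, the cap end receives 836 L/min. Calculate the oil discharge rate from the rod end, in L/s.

Cap-side area A_cap = π/4 × (19.8 cm)² = 307.9 cm^2
Rod-side annular area A_ann = π/4 × (19.8² − 10.9²) = 214.6 cm^2
Piston speed v = Q_in/A_cap; rod-end outflow Q_out = v × A_ann = Q_in × A_ann/A_cap.

Q_out ≈ 9.71 L/s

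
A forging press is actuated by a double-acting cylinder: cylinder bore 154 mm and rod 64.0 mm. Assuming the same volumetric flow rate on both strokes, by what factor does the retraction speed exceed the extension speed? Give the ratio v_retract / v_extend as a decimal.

v_ret/v_ext ≈ 1.21

Cap-side area A_cap = π/4 × (154 mm)² = 18630 mm^2
Rod-side annular area A_ann = π/4 × (154² − 64.0²) = 15410 mm^2
For equal Q, v ∝ 1/A, so v_ret/v_ext = A_cap/A_ann.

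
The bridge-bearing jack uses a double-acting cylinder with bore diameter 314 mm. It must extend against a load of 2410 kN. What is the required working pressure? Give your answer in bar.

P ≈ 311 bar

Cap-side area A_cap = π/4 × (314 mm)² = 77440 mm^2
P = F / A = 2410 kN / A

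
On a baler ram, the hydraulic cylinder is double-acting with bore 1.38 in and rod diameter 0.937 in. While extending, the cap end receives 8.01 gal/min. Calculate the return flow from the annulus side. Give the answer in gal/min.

Cap-side area A_cap = π/4 × (1.38 in)² = 1.496 in^2
Rod-side annular area A_ann = π/4 × (1.38² − 0.937²) = 0.8062 in^2
Piston speed v = Q_in/A_cap; rod-end outflow Q_out = v × A_ann = Q_in × A_ann/A_cap.

Q_out ≈ 4.32 gal/min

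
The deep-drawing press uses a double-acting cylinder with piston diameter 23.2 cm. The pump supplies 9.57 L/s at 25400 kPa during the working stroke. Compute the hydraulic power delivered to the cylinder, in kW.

Hydraulic power = P × Q

W ≈ 243 kW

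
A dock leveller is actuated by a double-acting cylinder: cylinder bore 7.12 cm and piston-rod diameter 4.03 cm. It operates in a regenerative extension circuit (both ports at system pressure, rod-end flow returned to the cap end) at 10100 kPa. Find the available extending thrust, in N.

F ≈ 12900 N

With equal pressure on both faces, forces on the annular region cancel; the net push is pressure × rod cross-section.
Rod cross-section A_rod = π/4 × (4.03 cm)² = 12.76 cm^2
F = P × A_rod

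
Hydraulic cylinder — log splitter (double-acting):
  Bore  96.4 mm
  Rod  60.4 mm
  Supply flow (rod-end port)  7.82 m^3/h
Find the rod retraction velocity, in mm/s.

Rod-side annular area A_ann = π/4 × (96.4² − 60.4²) = 4433 mm^2
Flow into the rod-end port fills the annular volume.
v = Q / A

v ≈ 490 mm/s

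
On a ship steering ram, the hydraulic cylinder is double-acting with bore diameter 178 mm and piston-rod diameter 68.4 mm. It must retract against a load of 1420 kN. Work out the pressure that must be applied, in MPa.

Rod-side annular area A_ann = π/4 × (178² − 68.4²) = 21210 mm^2
Retraction: pressure acts on the annular area.
P = F / A = 1420 kN / A

P ≈ 66.9 MPa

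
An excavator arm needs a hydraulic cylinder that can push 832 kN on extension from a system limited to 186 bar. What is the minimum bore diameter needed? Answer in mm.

D ≈ 239 mm

Extension force acts on the full piston face: F = P × (π/4)D².
D = √(4F / (πP)) = √(4 × 832 kN / (π × 186 bar))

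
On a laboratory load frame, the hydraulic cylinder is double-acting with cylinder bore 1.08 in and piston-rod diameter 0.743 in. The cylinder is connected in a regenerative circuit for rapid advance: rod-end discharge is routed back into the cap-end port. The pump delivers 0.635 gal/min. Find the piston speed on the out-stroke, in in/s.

v ≈ 5.64 in/s

In regeneration the rod-end outflow joins the pump flow into the cap end, so the net volume the pump must supply per unit advance equals the rod cross-section area.
Rod cross-section A_rod = π/4 × (0.743 in)² = 0.4336 in^2
v = Q_pump / A_rod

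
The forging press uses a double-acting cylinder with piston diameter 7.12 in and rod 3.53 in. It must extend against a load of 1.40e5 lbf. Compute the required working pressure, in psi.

P ≈ 3520 psi

Cap-side area A_cap = π/4 × (7.12 in)² = 39.82 in^2
P = F / A = 1.40e5 lbf / A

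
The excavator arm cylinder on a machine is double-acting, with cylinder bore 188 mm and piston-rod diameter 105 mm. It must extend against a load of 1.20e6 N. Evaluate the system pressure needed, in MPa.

P ≈ 43.2 MPa

Cap-side area A_cap = π/4 × (188 mm)² = 27760 mm^2
P = F / A = 1.20e6 N / A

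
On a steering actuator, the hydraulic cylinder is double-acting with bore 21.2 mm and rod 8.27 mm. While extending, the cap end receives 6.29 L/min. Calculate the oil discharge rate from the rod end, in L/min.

Q_out ≈ 5.33 L/min

Cap-side area A_cap = π/4 × (21.2 mm)² = 353.0 mm^2
Rod-side annular area A_ann = π/4 × (21.2² − 8.27²) = 299.3 mm^2
Piston speed v = Q_in/A_cap; rod-end outflow Q_out = v × A_ann = Q_in × A_ann/A_cap.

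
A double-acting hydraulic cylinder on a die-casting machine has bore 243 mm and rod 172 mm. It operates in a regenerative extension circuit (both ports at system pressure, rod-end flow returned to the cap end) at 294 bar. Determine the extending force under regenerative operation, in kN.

With equal pressure on both faces, forces on the annular region cancel; the net push is pressure × rod cross-section.
Rod cross-section A_rod = π/4 × (172 mm)² = 23240 mm^2
F = P × A_rod

F ≈ 683 kN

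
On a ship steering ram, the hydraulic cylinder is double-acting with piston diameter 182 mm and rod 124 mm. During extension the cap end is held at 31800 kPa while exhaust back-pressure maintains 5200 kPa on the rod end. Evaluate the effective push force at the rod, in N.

Cap-side area A_cap = π/4 × (182 mm)² = 26020 mm^2
Rod-side annular area A_ann = π/4 × (182² − 124²) = 13940 mm^2
Net thrust = P_cap·A_cap − P_rod·A_ann = 8.273e5 N − 72480 N

F ≈ 7.55e5 N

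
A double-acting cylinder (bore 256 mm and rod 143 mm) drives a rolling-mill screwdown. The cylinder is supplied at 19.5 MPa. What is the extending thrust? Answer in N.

F ≈ 1.00e6 N

Cap-side area A_cap = π/4 × (256 mm)² = 51470 mm^2
F = P × A_cap = 19.5 MPa × A_cap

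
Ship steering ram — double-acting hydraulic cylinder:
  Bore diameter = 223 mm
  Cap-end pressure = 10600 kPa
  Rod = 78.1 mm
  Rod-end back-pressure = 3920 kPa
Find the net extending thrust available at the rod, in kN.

Cap-side area A_cap = π/4 × (223 mm)² = 39060 mm^2
Rod-side annular area A_ann = π/4 × (223² − 78.1²) = 34270 mm^2
Net thrust = P_cap·A_cap − P_rod·A_ann = 414.0 kN − 134.3 kN

F ≈ 280 kN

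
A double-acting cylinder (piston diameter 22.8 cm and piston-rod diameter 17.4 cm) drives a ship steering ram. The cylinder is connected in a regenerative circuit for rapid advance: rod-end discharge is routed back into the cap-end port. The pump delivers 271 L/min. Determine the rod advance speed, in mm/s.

v ≈ 190 mm/s

In regeneration the rod-end outflow joins the pump flow into the cap end, so the net volume the pump must supply per unit advance equals the rod cross-section area.
Rod cross-section A_rod = π/4 × (17.4 cm)² = 237.8 cm^2
v = Q_pump / A_rod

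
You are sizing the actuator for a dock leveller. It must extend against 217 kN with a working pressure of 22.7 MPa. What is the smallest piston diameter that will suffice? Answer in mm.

Extension force acts on the full piston face: F = P × (π/4)D².
D = √(4F / (πP)) = √(4 × 217 kN / (π × 22.7 MPa))

D ≈ 110 mm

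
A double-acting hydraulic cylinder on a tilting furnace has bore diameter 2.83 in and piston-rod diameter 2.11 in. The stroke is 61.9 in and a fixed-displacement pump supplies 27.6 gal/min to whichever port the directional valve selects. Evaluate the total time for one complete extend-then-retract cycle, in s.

Cap-side area A_cap = π/4 × (2.83 in)² = 6.290 in^2
Rod-side annular area A_ann = π/4 × (2.83² − 2.11²) = 2.794 in^2
t_ext = A_cap·L/Q = 3.664 s
t_ret = A_ann·L/Q = 1.627 s
t_cycle = t_ext + t_ret

t ≈ 5.29 s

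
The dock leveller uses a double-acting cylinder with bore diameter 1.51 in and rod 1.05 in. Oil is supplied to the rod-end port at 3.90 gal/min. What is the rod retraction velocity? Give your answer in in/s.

Rod-side annular area A_ann = π/4 × (1.51² − 1.05²) = 0.9249 in^2
Flow into the rod-end port fills the annular volume.
v = Q / A

v ≈ 16.2 in/s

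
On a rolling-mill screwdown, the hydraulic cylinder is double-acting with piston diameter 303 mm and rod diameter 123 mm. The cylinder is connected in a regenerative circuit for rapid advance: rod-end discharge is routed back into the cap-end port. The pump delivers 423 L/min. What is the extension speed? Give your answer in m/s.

In regeneration the rod-end outflow joins the pump flow into the cap end, so the net volume the pump must supply per unit advance equals the rod cross-section area.
Rod cross-section A_rod = π/4 × (123 mm)² = 11880 mm^2
v = Q_pump / A_rod

v ≈ 0.593 m/s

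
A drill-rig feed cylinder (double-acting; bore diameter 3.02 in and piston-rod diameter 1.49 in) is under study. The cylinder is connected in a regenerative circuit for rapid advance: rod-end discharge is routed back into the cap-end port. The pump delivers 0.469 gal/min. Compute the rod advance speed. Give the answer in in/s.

In regeneration the rod-end outflow joins the pump flow into the cap end, so the net volume the pump must supply per unit advance equals the rod cross-section area.
Rod cross-section A_rod = π/4 × (1.49 in)² = 1.744 in^2
v = Q_pump / A_rod

v ≈ 1.04 in/s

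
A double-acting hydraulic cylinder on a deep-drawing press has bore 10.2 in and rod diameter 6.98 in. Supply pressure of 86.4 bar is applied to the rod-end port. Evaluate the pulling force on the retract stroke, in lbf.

F ≈ 54400 lbf

Rod-side annular area A_ann = π/4 × (10.2² − 6.98²) = 43.45 in^2
On retraction the pressure acts on the annular area (bore minus rod).
F = P × A_ann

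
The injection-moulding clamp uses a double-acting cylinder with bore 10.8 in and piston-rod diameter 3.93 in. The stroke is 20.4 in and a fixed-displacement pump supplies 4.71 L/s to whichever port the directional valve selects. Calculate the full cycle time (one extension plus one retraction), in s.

t ≈ 12.1 s

Cap-side area A_cap = π/4 × (10.8 in)² = 91.61 in^2
Rod-side annular area A_ann = π/4 × (10.8² − 3.93²) = 79.48 in^2
t_ext = A_cap·L/Q = 6.502 s
t_ret = A_ann·L/Q = 5.641 s
t_cycle = t_ext + t_ret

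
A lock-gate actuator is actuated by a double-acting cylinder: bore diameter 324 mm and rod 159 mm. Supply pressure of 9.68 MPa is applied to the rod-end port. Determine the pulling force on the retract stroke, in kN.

Rod-side annular area A_ann = π/4 × (324² − 159²) = 62590 mm^2
On retraction the pressure acts on the annular area (bore minus rod).
F = P × A_ann

F ≈ 606 kN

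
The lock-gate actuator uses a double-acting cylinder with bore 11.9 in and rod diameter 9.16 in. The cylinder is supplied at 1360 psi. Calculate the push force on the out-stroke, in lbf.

F ≈ 1.51e5 lbf

Cap-side area A_cap = π/4 × (11.9 in)² = 111.2 in^2
F = P × A_cap = 1360 psi × A_cap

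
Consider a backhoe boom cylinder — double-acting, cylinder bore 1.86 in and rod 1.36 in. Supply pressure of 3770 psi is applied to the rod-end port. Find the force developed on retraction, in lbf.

Rod-side annular area A_ann = π/4 × (1.86² − 1.36²) = 1.264 in^2
On retraction the pressure acts on the annular area (bore minus rod).
F = P × A_ann

F ≈ 4770 lbf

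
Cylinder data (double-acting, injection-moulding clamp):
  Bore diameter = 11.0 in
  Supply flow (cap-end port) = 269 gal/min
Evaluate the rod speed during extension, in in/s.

Cap-side area A_cap = π/4 × (11.0 in)² = 95.03 in^2
v = Q / A

v ≈ 10.9 in/s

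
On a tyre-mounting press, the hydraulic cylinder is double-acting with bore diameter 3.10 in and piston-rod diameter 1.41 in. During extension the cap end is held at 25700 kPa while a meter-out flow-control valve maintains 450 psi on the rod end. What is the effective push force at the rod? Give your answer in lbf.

Cap-side area A_cap = π/4 × (3.10 in)² = 7.548 in^2
Rod-side annular area A_ann = π/4 × (3.10² − 1.41²) = 5.986 in^2
Net thrust = P_cap·A_cap − P_rod·A_ann = 28130 lbf − 2694 lbf

F ≈ 25400 lbf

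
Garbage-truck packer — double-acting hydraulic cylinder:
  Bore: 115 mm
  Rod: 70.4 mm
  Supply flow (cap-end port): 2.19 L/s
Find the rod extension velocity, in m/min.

Cap-side area A_cap = π/4 × (115 mm)² = 10390 mm^2
v = Q / A

v ≈ 12.7 m/min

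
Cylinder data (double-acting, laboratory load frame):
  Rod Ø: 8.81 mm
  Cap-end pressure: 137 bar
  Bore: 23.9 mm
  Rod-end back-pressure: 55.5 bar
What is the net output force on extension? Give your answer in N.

F ≈ 3990 N

Cap-side area A_cap = π/4 × (23.9 mm)² = 448.6 mm^2
Rod-side annular area A_ann = π/4 × (23.9² − 8.81²) = 387.7 mm^2
Net thrust = P_cap·A_cap − P_rod·A_ann = 6146 N − 2152 N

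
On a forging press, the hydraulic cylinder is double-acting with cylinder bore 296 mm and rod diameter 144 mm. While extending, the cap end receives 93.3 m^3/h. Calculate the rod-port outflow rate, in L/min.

Q_out ≈ 1190 L/min

Cap-side area A_cap = π/4 × (296 mm)² = 68810 mm^2
Rod-side annular area A_ann = π/4 × (296² − 144²) = 52530 mm^2
Piston speed v = Q_in/A_cap; rod-end outflow Q_out = v × A_ann = Q_in × A_ann/A_cap.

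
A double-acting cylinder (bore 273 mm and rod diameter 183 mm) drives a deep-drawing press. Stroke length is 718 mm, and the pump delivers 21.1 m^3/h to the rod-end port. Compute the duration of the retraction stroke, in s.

t ≈ 3.95 s

Rod-side annular area A_ann = π/4 × (273² − 183²) = 32230 mm^2
Swept volume V = A × L; t = V / Q = A·L / Q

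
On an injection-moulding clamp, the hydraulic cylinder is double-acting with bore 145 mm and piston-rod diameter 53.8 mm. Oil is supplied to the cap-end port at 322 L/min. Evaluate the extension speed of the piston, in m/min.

v ≈ 19.5 m/min

Cap-side area A_cap = π/4 × (145 mm)² = 16510 mm^2
v = Q / A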